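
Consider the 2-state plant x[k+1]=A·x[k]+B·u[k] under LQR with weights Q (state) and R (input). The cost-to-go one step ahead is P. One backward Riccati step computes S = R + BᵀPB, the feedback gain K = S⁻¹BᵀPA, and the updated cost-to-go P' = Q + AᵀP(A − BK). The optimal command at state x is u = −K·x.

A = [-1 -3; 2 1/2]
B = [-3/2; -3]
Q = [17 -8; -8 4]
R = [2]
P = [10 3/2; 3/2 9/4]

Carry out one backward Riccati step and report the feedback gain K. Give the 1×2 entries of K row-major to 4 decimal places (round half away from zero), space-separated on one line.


0.0258 0.9270

BᵀP = [-19.5000 -9.0000]
S = R + BᵀPB = [2] + [56.2500] = [58.2500]
BᵀPA = [1.5000 54.0000]
K = S⁻¹·BᵀPA = [0.0258 0.9270]
A−BK = [-0.9614 -1.6094; 2.0773 3.2811]
AᵀP(A−BK) = [12.9614 21.1094; 21.1094 36.0024]
P' = Q + AᵀP(A−BK) = [29.9614 13.1094; 13.1094 40.0024]
tr(P') = 69.9638


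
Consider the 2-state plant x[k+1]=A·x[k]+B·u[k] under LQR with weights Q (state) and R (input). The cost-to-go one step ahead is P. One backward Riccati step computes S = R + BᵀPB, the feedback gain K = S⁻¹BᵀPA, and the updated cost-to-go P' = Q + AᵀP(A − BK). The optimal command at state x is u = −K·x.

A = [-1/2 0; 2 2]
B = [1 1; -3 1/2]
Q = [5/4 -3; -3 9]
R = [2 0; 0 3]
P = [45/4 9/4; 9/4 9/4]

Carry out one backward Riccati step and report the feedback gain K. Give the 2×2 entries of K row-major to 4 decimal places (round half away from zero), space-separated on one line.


BᵀP = [4.5000 -4.5000; 12.3750 3.3750]
S = R + BᵀPB = [2 0; 0 3] + [18.0000 2.2500; 2.2500 14.0625] = [20.0000 2.2500; 2.2500 17.0625]
BᵀPA = [-11.2500 -9.0000; 0.5625 6.7500]
K = S⁻¹·BᵀPA = [-0.5747 -0.5020; 0.1088 0.4618]
A−BK = [-0.0340 0.0402; 0.2214 0.2632]
AᵀP(A−BK) = [0.7856 0.8433; 0.8433 1.3653]
P' = Q + AᵀP(A−BK) = [2.0356 -2.1567; -2.1567 10.3653]
tr(P') = 12.4009

-0.5747 -0.5020 0.1088 0.4618


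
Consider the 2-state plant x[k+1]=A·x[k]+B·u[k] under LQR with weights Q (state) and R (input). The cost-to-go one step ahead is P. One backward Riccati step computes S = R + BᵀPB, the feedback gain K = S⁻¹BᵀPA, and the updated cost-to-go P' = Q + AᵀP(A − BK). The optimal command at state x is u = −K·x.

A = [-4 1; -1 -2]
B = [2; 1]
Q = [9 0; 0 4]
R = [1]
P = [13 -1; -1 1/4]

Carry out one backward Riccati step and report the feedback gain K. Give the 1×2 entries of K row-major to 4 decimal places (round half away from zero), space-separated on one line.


-1.9949 0.5787

BᵀP = [25.0000 -1.7500]
S = R + BᵀPB = [1] + [48.2500] = [49.2500]
BᵀPA = [-98.2500 28.5000]
K = S⁻¹·BᵀPA = [-1.9949 0.5787]
A−BK = [-0.0102 -0.1574; 0.9949 -2.5787]
AᵀP(A−BK) = [4.2487 -1.6447; -1.6447 1.5076]
P' = Q + AᵀP(A−BK) = [13.2487 -1.6447; -1.6447 5.5076]
tr(P') = 18.7563


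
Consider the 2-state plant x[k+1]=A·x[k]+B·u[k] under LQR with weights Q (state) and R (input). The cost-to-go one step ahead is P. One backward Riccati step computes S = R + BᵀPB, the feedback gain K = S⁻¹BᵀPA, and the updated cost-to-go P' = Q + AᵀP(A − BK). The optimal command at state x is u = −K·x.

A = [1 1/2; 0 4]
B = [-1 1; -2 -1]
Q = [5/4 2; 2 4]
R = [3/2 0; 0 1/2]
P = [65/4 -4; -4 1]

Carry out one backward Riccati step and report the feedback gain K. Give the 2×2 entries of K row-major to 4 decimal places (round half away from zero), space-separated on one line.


BᵀP = [-8.2500 2.0000; 20.2500 -5.0000]
S = R + BᵀPB = [3/2 0; 0 1/2] + [4.2500 -10.2500; -10.2500 25.2500] = [5.7500 -10.2500; -10.2500 25.7500]
BᵀPA = [-8.2500 3.8750; 20.2500 -9.8750]
K = S⁻¹·BᵀPA = [-0.1134 -0.0334; 0.7413 -0.3968]
A−BK = [0.1453 0.8634; 0.5145 3.5363]
AᵀP(A−BK) = [0.3038 -0.1156; -0.1156 0.2736]
P' = Q + AᵀP(A−BK) = [1.5538 1.8844; 1.8844 4.2736]
tr(P') = 5.8274

-0.1134 -0.0334 0.7413 -0.3968


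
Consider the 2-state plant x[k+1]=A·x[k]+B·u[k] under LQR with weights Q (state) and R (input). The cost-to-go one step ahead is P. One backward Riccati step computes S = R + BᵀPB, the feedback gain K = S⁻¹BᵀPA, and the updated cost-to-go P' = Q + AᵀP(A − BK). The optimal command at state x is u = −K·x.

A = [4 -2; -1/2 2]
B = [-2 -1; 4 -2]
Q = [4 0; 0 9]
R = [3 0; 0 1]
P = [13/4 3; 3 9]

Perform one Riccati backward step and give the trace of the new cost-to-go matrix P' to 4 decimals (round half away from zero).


20.4648

BᵀP = [5.5000 30.0000; -9.2500 -21.0000]
S = R + BᵀPB = [3 0; 0 1] + [109.0000 -65.5000; -65.5000 51.2500] = [112.0000 -65.5000; -65.5000 52.2500]
BᵀPA = [7.0000 49.0000; -26.5000 -23.5000]
K = S⁻¹·BᵀPA = [-0.8772 0.6538; -1.6069 0.3698]
A−BK = [0.6387 -0.3227; -0.2048 0.1245]
AᵀP(A−BK) = [5.8090 -2.7772; -2.7772 1.6558]
P' = Q + AᵀP(A−BK) = [9.8090 -2.7772; -2.7772 10.6558]
tr(P') = 20.4648


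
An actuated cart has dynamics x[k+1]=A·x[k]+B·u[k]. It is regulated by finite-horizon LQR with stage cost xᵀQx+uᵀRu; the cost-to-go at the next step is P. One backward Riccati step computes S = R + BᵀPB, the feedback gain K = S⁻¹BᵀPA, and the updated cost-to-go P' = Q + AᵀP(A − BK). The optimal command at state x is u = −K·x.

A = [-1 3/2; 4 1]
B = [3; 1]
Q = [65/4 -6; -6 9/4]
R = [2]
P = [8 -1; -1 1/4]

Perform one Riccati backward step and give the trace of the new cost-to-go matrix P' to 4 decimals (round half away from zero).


22.0421

BᵀP = [23.0000 -2.7500]
S = R + BᵀPB = [2] + [66.2500] = [68.2500]
BᵀPA = [-34.0000 31.7500]
K = S⁻¹·BᵀPA = [-0.4982 0.4652]
A−BK = [0.4945 0.1044; 4.4982 0.5348]
AᵀP(A−BK) = [3.0623 -0.1832; -0.1832 0.4799]
P' = Q + AᵀP(A−BK) = [19.3123 -6.1832; -6.1832 2.7299]
tr(P') = 22.0421


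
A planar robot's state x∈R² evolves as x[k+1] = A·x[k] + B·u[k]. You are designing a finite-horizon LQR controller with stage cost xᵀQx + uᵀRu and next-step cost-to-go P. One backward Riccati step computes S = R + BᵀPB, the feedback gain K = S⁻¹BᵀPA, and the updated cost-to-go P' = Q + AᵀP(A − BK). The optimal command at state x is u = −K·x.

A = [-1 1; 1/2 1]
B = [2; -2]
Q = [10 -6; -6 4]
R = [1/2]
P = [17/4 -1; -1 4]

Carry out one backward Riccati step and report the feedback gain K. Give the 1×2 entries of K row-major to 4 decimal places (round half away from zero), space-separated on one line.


BᵀP = [10.5000 -10.0000]
S = R + BᵀPB = [1/2] + [41.0000] = [41.5000]
BᵀPA = [-15.5000 0.5000]
K = S⁻¹·BᵀPA = [-0.3735 0.0120]
A−BK = [-0.2530 0.9759; -0.2470 1.0241]
AᵀP(A−BK) = [0.4608 -1.5633; -1.5633 6.2440]
P' = Q + AᵀP(A−BK) = [10.4608 -7.5633; -7.5633 10.2440]
tr(P') = 20.7048

-0.3735 0.0120


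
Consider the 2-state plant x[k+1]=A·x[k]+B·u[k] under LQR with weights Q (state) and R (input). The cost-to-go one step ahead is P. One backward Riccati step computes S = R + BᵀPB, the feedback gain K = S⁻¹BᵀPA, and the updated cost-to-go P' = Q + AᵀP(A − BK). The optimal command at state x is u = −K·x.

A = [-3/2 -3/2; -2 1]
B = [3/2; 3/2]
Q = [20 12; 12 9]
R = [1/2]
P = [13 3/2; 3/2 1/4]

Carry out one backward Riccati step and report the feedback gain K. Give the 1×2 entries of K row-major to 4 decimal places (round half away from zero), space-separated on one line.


-1.0219 -0.8094

BᵀP = [21.7500 2.6250]
S = R + BᵀPB = [1/2] + [36.5625] = [37.0625]
BᵀPA = [-37.8750 -30.0000]
K = S⁻¹·BᵀPA = [-1.0219 -0.8094]
A−BK = [0.0329 -0.2858; -0.4671 2.2142]
AᵀP(A−BK) = [0.5447 0.3423; 0.3423 0.7167]
P' = Q + AᵀP(A−BK) = [20.5447 12.3423; 12.3423 9.7167]
tr(P') = 30.2614


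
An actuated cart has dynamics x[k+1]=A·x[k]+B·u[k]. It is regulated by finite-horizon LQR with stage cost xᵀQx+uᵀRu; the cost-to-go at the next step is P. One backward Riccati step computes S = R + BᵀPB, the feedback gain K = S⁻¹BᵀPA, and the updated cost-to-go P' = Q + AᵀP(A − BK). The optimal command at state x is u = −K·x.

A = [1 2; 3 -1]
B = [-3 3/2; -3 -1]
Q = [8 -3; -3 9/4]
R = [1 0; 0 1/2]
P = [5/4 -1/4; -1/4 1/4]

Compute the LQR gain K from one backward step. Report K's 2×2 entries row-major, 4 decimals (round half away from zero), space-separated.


-0.5164 -0.1721 -0.4809 0.9508

BᵀP = [-3.0000 0.0000; 2.1250 -0.6250]
S = R + BᵀPB = [1 0; 0 1/2] + [9.0000 -4.5000; -4.5000 3.8125] = [10.0000 -4.5000; -4.5000 4.3125]
BᵀPA = [-3.0000 -6.0000; 0.2500 4.8750]
K = S⁻¹·BᵀPA = [-0.5164 -0.1721; -0.4809 0.9508]
A−BK = [0.1721 0.0574; 0.9699 -0.5656]
AᵀP(A−BK) = [0.5710 -0.2541; -0.2541 0.5820]
P' = Q + AᵀP(A−BK) = [8.5710 -3.2541; -3.2541 2.8320]
tr(P') = 11.4030


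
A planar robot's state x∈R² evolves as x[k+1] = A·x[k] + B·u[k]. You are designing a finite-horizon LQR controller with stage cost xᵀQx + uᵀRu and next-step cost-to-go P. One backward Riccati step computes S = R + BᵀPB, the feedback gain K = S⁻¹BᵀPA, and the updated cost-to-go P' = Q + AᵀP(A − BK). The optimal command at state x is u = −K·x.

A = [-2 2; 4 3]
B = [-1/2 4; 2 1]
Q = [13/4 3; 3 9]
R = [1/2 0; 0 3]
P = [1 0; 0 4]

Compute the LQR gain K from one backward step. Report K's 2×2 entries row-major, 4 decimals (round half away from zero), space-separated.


BᵀP = [-0.5000 8.0000; 4.0000 4.0000]
S = R + BᵀPB = [1/2 0; 0 3] + [16.2500 6.0000; 6.0000 20.0000] = [16.7500 6.0000; 6.0000 23.0000]
BᵀPA = [33.0000 23.0000; 8.0000 20.0000]
K = S⁻¹·BᵀPA = [2.0358 1.1711; -0.1832 0.5641]
A−BK = [-0.2491 0.3293; 0.1117 0.0938]
AᵀP(A−BK) = [2.2849 0.8418; 0.8418 1.7838]
P' = Q + AᵀP(A−BK) = [5.5349 3.8418; 3.8418 10.7838]
tr(P') = 16.3187

2.0358 1.1711 -0.1832 0.5641


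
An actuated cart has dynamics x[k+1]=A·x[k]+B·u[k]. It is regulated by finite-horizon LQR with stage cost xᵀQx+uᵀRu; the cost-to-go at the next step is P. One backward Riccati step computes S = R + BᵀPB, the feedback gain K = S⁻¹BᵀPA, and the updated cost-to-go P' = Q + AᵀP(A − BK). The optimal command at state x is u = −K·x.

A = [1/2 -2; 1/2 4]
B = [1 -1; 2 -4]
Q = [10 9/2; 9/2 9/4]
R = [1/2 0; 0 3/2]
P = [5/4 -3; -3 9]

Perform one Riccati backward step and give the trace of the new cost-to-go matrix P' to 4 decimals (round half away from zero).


BᵀP = [-4.7500 15.0000; 10.7500 -33.0000]
S = R + BᵀPB = [1/2 0; 0 3/2] + [25.2500 -55.2500; -55.2500 121.2500] = [25.7500 -55.2500; -55.2500 122.7500]
BᵀPA = [5.1250 69.5000; -11.1250 -153.5000]
K = S⁻¹·BᵀPA = [0.1334 0.4642; -0.0306 -1.0416]
A−BK = [0.3360 -3.5058; 0.1109 -1.0947]
AᵀP(A−BK) = [0.0385 -0.2165; -0.2165 4.8568]
P' = Q + AᵀP(A−BK) = [10.0385 4.2835; 4.2835 7.1068]
tr(P') = 17.1454

17.1454


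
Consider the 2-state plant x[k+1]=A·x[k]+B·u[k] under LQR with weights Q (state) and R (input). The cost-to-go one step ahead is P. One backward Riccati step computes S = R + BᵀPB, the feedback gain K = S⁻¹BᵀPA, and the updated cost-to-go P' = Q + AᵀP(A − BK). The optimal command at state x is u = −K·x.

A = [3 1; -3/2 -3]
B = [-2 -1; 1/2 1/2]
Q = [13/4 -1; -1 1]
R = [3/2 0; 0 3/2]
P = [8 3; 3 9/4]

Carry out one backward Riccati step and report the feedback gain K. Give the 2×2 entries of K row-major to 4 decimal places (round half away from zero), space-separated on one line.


BᵀP = [-14.5000 -4.8750; -6.5000 -1.8750]
S = R + BᵀPB = [3/2 0; 0 3/2] + [26.5625 12.0625; 12.0625 5.5625] = [28.0625 12.0625; 12.0625 7.0625]
BᵀPA = [-36.1875 0.1250; -16.6875 -0.8750]
K = S⁻¹·BᵀPA = [-1.0302 0.2171; -0.6032 -0.4947]
A−BK = [0.3363 0.9395; -0.6833 -2.8612]
AᵀP(A−BK) = [2.7144 2.2260; 2.2260 9.7900]
P' = Q + AᵀP(A−BK) = [5.9644 1.2260; 1.2260 10.7900]
tr(P') = 16.7544

-1.0302 0.2171 -0.6032 -0.4947


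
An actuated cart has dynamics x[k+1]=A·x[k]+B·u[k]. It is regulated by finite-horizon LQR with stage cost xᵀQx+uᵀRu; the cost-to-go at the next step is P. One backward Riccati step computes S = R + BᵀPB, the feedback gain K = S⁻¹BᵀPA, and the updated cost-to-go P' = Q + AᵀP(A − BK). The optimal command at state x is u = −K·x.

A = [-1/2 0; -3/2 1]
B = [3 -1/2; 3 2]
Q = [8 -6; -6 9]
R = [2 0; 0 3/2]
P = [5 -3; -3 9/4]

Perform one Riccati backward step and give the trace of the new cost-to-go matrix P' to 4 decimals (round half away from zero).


17.4909

BᵀP = [6.0000 -2.2500; -8.5000 6.0000]
S = R + BᵀPB = [2 0; 0 3/2] + [11.2500 -7.5000; -7.5000 16.2500] = [13.2500 -7.5000; -7.5000 17.7500]
BᵀPA = [0.3750 -2.2500; -4.7500 6.0000]
K = S⁻¹·BᵀPA = [-0.1619 0.0283; -0.3360 0.3500]
A−BK = [-0.1823 0.0901; -0.3423 0.2152]
AᵀP(A−BK) = [0.2772 -0.2232; -0.2232 0.2138]
P' = Q + AᵀP(A−BK) = [8.2772 -6.2232; -6.2232 9.2138]
tr(P') = 17.4909


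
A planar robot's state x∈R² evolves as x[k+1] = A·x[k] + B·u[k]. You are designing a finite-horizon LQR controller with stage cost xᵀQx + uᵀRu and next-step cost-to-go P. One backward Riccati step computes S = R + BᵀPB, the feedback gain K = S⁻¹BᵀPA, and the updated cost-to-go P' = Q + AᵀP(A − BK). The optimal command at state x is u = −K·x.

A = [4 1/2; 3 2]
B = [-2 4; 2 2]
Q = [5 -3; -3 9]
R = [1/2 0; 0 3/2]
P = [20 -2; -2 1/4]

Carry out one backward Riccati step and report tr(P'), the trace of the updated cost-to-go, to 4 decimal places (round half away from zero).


BᵀP = [-44.0000 4.5000; 76.0000 -7.5000]
S = R + BᵀPB = [1/2 0; 0 3/2] + [97.0000 -167.0000; -167.0000 289.0000] = [97.5000 -167.0000; -167.0000 290.5000]
BᵀPA = [-162.5000 -13.0000; 281.5000 23.0000]
K = S⁻¹·BᵀPA = [-0.4503 0.1484; 0.7102 0.1645]
A−BK = [0.2588 0.1389; 2.4802 1.3744]
AᵀP(A−BK) = [1.1678 0.3125; 0.3125 0.1461]
P' = Q + AᵀP(A−BK) = [6.1678 -2.6875; -2.6875 9.1461]
tr(P') = 15.3138

15.3138


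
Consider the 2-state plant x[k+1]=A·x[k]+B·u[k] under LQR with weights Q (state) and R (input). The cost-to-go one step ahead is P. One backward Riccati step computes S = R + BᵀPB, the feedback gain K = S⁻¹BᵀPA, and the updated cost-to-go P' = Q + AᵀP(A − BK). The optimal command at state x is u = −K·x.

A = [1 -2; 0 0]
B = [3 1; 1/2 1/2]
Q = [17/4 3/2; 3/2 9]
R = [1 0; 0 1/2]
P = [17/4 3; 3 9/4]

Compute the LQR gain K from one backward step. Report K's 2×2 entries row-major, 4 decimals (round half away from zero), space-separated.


0.2259 -0.4519 0.1668 -0.3337

BᵀP = [14.2500 10.1250; 5.7500 4.1250]
S = R + BᵀPB = [1 0; 0 1/2] + [47.8125 19.3125; 19.3125 7.8125] = [48.8125 19.3125; 19.3125 8.3125]
BᵀPA = [14.2500 -28.5000; 5.7500 -11.5000]
K = S⁻¹·BᵀPA = [0.2259 -0.4519; 0.1668 -0.3337]
A−BK = [0.1554 -0.3108; -0.1964 0.3928]
AᵀP(A−BK) = [0.0713 -0.1425; -0.1425 0.2850]
P' = Q + AᵀP(A−BK) = [4.3213 1.3575; 1.3575 9.2850]
tr(P') = 13.6063


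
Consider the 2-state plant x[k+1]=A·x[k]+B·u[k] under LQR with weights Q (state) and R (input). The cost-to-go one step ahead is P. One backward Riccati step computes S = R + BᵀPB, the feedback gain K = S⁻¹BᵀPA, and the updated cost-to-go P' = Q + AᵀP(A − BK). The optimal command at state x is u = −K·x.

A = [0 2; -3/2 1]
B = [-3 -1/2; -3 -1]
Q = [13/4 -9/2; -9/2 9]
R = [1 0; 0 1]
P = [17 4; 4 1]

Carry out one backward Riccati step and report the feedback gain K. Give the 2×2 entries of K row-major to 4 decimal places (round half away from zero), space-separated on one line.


BᵀP = [-63.0000 -15.0000; -12.5000 -3.0000]
S = R + BᵀPB = [1 0; 0 1] + [234.0000 46.5000; 46.5000 9.2500] = [235.0000 46.5000; 46.5000 10.2500]
BᵀPA = [22.5000 -141.0000; 4.5000 -28.0000]
K = S⁻¹·BᵀPA = [0.0867 -0.5811; 0.0456 -0.0953]
A−BK = [0.2830 0.2089; -1.1942 -0.8387]
AᵀP(A−BK) = [0.0936 0.0046; 0.0046 0.3905]
P' = Q + AᵀP(A−BK) = [3.3436 -4.4954; -4.4954 9.3905]
tr(P') = 12.7340

0.0867 -0.5811 0.0456 -0.0953


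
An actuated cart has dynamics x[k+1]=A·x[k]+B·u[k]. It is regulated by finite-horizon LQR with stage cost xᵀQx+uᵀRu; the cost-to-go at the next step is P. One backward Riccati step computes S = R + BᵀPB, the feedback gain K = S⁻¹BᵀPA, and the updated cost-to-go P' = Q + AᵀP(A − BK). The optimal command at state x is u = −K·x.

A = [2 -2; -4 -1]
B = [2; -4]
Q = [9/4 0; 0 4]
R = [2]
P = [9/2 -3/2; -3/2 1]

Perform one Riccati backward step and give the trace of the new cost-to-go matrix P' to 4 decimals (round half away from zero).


12.3667

BᵀP = [15.0000 -7.0000]
S = R + BᵀPB = [2] + [58.0000] = [60.0000]
BᵀPA = [58.0000 -23.0000]
K = S⁻¹·BᵀPA = [0.9667 -0.3833]
A−BK = [0.0667 -1.2333; -0.1333 -2.5333]
AᵀP(A−BK) = [1.9333 -0.7667; -0.7667 4.1833]
P' = Q + AᵀP(A−BK) = [4.1833 -0.7667; -0.7667 8.1833]
tr(P') = 12.3667


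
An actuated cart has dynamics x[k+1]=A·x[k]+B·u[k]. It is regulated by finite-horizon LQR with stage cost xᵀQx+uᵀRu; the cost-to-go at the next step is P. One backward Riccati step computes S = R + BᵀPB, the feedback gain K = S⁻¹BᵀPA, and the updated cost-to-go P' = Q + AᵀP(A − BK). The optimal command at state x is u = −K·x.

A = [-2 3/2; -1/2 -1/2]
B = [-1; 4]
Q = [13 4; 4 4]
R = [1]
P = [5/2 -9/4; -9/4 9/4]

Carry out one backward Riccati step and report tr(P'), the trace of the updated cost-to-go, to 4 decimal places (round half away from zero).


18.2745

BᵀP = [-11.5000 11.2500]
S = R + BᵀPB = [1] + [56.5000] = [57.5000]
BᵀPA = [17.3750 -22.8750]
K = S⁻¹·BᵀPA = [0.3022 -0.3978]
A−BK = [-1.6978 1.1022; -1.7087 1.0913]
AᵀP(A−BK) = [0.8122 -0.5878; -0.5878 0.4622]
P' = Q + AᵀP(A−BK) = [13.8122 3.4122; 3.4122 4.4622]
tr(P') = 18.2745


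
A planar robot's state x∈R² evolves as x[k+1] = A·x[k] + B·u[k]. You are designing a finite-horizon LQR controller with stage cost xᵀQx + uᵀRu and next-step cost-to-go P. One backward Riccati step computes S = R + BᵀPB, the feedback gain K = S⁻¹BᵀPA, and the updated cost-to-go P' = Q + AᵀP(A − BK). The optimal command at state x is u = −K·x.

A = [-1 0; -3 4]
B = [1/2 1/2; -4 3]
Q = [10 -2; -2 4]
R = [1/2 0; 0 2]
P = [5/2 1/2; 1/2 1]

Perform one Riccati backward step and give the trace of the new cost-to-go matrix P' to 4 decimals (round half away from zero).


BᵀP = [-0.7500 -3.7500; 2.7500 3.2500]
S = R + BᵀPB = [1/2 0; 0 2] + [14.6250 -11.6250; -11.6250 11.1250] = [15.1250 -11.6250; -11.6250 13.1250]
BᵀPA = [12.0000 -15.0000; -12.5000 13.0000]
K = S⁻¹·BᵀPA = [0.1923 -0.7219; -0.7821 0.3511]
A−BK = [-0.7051 0.1854; 0.1154 0.0592]
AᵀP(A−BK) = [2.4167 -0.9487; -0.9487 0.6075]
P' = Q + AᵀP(A−BK) = [12.4167 -2.9487; -2.9487 4.6075]
tr(P') = 17.0242

17.0242


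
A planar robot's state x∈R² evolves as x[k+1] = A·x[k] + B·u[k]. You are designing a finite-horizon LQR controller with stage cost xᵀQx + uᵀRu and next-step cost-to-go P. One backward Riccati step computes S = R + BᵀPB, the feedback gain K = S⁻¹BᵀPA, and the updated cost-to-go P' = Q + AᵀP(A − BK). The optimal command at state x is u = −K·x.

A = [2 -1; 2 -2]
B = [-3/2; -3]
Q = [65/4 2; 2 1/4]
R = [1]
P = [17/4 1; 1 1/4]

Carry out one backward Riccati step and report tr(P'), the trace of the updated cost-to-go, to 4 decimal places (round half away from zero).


18.1418

BᵀP = [-9.3750 -2.2500]
S = R + BᵀPB = [1] + [20.8125] = [21.8125]
BᵀPA = [-23.2500 13.8750]
K = S⁻¹·BᵀPA = [-1.0659 0.6361]
A−BK = [0.4011 -0.0458; -1.1977 -0.0917]
AᵀP(A−BK) = [1.2178 -0.7106; -0.7106 0.4241]
P' = Q + AᵀP(A−BK) = [17.4678 1.2894; 1.2894 0.6741]
tr(P') = 18.1418


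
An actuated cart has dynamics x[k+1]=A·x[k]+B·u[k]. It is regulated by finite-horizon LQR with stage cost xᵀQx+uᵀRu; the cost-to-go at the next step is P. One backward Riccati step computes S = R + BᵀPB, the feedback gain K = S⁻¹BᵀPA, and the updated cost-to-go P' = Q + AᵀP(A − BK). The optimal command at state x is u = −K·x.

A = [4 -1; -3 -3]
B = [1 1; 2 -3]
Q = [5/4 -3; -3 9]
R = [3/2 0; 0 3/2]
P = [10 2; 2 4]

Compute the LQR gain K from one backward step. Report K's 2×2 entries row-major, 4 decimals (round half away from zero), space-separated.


BᵀP = [14.0000 10.0000; 4.0000 -10.0000]
S = R + BᵀPB = [3/2 0; 0 3/2] + [34.0000 -16.0000; -16.0000 34.0000] = [35.5000 -16.0000; -16.0000 35.5000]
BᵀPA = [26.0000 -44.0000; 46.0000 26.0000]
K = S⁻¹·BᵀPA = [1.6520 -1.1412; 2.0403 0.2181]
A−BK = [0.3077 -0.0769; -0.1830 -0.0635]
AᵀP(A−BK) = [11.1934 -2.3615; -2.3615 2.1195]
P' = Q + AᵀP(A−BK) = [12.4434 -5.3615; -5.3615 11.1195]
tr(P') = 23.5629

1.6520 -1.1412 2.0403 0.2181


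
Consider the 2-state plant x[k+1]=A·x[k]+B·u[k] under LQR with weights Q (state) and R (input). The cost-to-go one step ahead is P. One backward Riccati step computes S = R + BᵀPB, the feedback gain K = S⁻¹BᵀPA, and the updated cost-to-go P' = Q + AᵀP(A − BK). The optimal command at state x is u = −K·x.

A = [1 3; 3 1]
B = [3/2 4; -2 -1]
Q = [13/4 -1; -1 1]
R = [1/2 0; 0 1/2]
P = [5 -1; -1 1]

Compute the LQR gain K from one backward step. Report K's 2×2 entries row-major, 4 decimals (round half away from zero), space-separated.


BᵀP = [9.5000 -3.5000; 21.0000 -5.0000]
S = R + BᵀPB = [1/2 0; 0 1/2] + [21.2500 41.5000; 41.5000 89.0000] = [21.7500 41.5000; 41.5000 89.5000]
BᵀPA = [-1.0000 25.0000; 6.0000 58.0000]
K = S⁻¹·BᵀPA = [-1.5086 -0.7554; 0.7666 0.9983]
A−BK = [0.1967 0.1398; 0.7493 0.4875]
AᵀP(A−BK) = [1.8919 1.2546; 1.2546 0.9827]
P' = Q + AᵀP(A−BK) = [5.1419 0.2546; 0.2546 1.9827]
tr(P') = 7.1247

-1.5086 -0.7554 0.7666 0.9983


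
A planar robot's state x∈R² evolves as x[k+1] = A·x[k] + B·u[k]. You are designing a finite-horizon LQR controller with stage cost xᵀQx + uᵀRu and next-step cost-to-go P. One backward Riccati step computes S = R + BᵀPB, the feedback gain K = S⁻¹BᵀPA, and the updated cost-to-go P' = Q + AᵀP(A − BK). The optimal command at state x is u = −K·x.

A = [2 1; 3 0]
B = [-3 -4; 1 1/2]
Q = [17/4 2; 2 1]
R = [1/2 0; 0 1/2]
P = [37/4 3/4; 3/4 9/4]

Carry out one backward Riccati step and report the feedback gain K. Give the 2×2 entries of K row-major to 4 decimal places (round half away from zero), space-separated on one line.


2.6287 0.0492 -2.4837 -0.2871

BᵀP = [-27.0000 0.0000; -36.6250 -1.8750]
S = R + BᵀPB = [1/2 0; 0 1/2] + [81.0000 108.0000; 108.0000 145.5625] = [81.5000 108.0000; 108.0000 146.0625]
BᵀPA = [-54.0000 -27.0000; -78.8750 -36.6250]
K = S⁻¹·BᵀPA = [2.6287 0.0492; -2.4837 -0.2871]
A−BK = [-0.0487 -0.0009; 1.6132 0.0944]
AᵀP(A−BK) = [12.2986 0.7596; 0.7596 0.0623]
P' = Q + AᵀP(A−BK) = [16.5486 2.7596; 2.7596 1.0623]
tr(P') = 17.6109


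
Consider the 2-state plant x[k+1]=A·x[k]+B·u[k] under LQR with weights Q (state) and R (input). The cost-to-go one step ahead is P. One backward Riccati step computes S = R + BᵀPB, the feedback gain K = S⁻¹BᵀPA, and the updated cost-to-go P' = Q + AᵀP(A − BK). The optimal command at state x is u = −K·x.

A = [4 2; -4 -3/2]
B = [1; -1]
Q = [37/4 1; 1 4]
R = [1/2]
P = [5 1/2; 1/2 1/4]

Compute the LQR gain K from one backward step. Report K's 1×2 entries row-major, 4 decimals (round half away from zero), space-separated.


3.5789 1.8158

BᵀP = [4.5000 0.2500]
S = R + BᵀPB = [1/2] + [4.2500] = [4.7500]
BᵀPA = [17.0000 8.6250]
K = S⁻¹·BᵀPA = [3.5789 1.8158]
A−BK = [0.4211 0.1842; -0.4211 0.3158]
AᵀP(A−BK) = [7.1579 3.6316; 3.6316 1.9013]
P' = Q + AᵀP(A−BK) = [16.4079 4.6316; 4.6316 5.9013]
tr(P') = 22.3092


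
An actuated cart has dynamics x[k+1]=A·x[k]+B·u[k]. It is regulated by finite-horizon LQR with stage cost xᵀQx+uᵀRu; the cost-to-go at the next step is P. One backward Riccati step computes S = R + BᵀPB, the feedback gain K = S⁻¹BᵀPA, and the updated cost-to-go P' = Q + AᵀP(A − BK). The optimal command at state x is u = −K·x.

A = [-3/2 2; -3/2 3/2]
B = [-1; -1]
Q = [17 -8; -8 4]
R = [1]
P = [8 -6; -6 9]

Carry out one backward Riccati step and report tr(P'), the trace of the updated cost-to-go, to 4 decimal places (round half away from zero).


27.0833

BᵀP = [-2.0000 -3.0000]
S = R + BᵀPB = [1] + [5.0000] = [6.0000]
BᵀPA = [7.5000 -8.5000]
K = S⁻¹·BᵀPA = [1.2500 -1.4167]
A−BK = [-0.2500 0.5833; -0.2500 0.0833]
AᵀP(A−BK) = [1.8750 -2.1250; -2.1250 4.2083]
P' = Q + AᵀP(A−BK) = [18.8750 -10.1250; -10.1250 8.2083]
tr(P') = 27.0833


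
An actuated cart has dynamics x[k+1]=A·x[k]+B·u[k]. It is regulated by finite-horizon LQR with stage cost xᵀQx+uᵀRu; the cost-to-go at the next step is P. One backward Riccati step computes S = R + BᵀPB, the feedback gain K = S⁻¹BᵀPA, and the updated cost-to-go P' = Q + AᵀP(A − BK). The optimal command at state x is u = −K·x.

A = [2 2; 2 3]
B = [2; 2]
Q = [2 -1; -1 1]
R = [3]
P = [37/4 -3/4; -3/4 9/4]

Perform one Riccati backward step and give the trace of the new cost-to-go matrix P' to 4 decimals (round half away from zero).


BᵀP = [17.0000 3.0000]
S = R + BᵀPB = [3] + [40.0000] = [43.0000]
BᵀPA = [40.0000 43.0000]
K = S⁻¹·BᵀPA = [0.9302 1.0000]
A−BK = [0.1395 0.0000; 0.1395 1.0000]
AᵀP(A−BK) = [2.7907 3.0000; 3.0000 5.2500]
P' = Q + AᵀP(A−BK) = [4.7907 2.0000; 2.0000 6.2500]
tr(P') = 11.0407

11.0407


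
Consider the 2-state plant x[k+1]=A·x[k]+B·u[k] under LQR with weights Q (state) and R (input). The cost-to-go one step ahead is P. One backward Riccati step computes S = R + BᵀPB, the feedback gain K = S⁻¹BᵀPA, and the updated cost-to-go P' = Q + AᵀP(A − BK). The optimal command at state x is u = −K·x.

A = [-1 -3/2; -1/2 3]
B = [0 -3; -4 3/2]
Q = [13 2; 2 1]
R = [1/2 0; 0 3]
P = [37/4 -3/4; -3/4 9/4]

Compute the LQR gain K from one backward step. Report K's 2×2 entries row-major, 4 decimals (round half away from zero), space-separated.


0.2387 -0.5645 0.3205 0.4842

BᵀP = [3.0000 -9.0000; -28.8750 5.6250]
S = R + BᵀPB = [1/2 0; 0 3] + [36.0000 -22.5000; -22.5000 95.0625] = [36.5000 -22.5000; -22.5000 98.0625]
BᵀPA = [1.5000 -31.5000; 26.0625 60.1875]
K = S⁻¹·BᵀPA = [0.2387 -0.5645; 0.3205 0.4842]
A−BK = [-0.0384 -0.0473; -0.0261 0.0156]
AᵀP(A−BK) = [0.3504 0.4137; 0.4137 0.8851]
P' = Q + AᵀP(A−BK) = [13.3504 2.4137; 2.4137 1.8851]
tr(P') = 15.2355


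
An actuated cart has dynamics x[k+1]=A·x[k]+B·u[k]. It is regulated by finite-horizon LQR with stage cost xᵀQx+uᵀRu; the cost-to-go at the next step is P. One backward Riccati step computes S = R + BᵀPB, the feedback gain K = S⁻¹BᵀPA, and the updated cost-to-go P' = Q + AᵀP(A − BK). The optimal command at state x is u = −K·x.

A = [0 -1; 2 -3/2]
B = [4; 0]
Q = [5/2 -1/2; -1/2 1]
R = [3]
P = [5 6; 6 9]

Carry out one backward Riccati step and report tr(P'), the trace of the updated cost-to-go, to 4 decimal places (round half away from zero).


17.2078

BᵀP = [20.0000 24.0000]
S = R + BᵀPB = [3] + [80.0000] = [83.0000]
BᵀPA = [48.0000 -56.0000]
K = S⁻¹·BᵀPA = [0.5783 -0.6747]
A−BK = [-2.3133 1.6988; 2.0000 -1.5000]
AᵀP(A−BK) = [8.2410 -6.6145; -6.6145 5.4669]
P' = Q + AᵀP(A−BK) = [10.7410 -7.1145; -7.1145 6.4669]
tr(P') = 17.2078


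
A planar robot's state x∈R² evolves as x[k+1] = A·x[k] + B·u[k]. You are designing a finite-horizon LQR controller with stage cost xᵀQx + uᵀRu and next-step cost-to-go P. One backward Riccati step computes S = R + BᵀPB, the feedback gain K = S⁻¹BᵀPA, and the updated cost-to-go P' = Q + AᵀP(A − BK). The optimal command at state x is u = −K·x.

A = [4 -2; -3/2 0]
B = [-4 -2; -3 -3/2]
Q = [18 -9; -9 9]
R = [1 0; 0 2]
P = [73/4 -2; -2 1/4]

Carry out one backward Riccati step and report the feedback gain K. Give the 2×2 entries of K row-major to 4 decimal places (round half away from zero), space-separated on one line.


BᵀP = [-67.0000 7.2500; -33.5000 3.6250]
S = R + BᵀPB = [1 0; 0 2] + [246.2500 123.1250; 123.1250 61.5625] = [247.2500 123.1250; 123.1250 63.5625]
BᵀPA = [-278.8750 134.0000; -139.4375 67.0000]
K = S⁻¹·BᵀPA = [-1.0030 0.4820; -0.2508 0.1205]
A−BK = [-0.5137 0.1688; -4.8852 1.6266]
AᵀP(A−BK) = [1.8760 -0.7925; -0.7925 0.3445]
P' = Q + AᵀP(A−BK) = [19.8760 -9.7925; -9.7925 9.3445]
tr(P') = 29.2205

-1.0030 0.4820 -0.2508 0.1205


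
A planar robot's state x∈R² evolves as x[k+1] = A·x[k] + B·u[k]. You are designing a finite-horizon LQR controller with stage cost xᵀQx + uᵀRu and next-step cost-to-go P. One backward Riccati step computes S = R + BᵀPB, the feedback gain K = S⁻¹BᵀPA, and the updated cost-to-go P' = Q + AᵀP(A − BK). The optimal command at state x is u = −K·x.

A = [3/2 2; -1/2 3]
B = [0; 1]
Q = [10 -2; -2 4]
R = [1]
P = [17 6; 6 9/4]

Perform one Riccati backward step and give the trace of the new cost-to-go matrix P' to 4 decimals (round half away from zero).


BᵀP = [6.0000 2.2500]
S = R + BᵀPB = [1] + [2.2500] = [3.2500]
BᵀPA = [7.8750 18.7500]
K = S⁻¹·BᵀPA = [2.4231 5.7692]
A−BK = [1.5000 2.0000; -2.9231 -2.7692]
AᵀP(A−BK) = [10.7308 23.1923; 23.1923 52.0769]
P' = Q + AᵀP(A−BK) = [20.7308 21.1923; 21.1923 56.0769]
tr(P') = 76.8077

76.8077


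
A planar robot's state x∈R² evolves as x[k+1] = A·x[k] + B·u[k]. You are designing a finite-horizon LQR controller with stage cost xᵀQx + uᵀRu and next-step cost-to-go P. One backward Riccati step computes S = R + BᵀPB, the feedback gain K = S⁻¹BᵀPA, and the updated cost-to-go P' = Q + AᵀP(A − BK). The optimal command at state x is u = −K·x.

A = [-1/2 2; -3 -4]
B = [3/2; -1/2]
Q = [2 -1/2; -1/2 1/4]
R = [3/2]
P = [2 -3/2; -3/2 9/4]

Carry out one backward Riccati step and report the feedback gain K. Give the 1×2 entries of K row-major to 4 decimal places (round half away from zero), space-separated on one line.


0.9362 2.3830

BᵀP = [3.7500 -3.3750]
S = R + BᵀPB = [3/2] + [7.3125] = [8.8125]
BᵀPA = [8.2500 21.0000]
K = S⁻¹·BᵀPA = [0.9362 2.3830]
A−BK = [-1.9043 -1.5745; -2.5319 -2.8085]
AᵀP(A−BK) = [8.5266 11.3404; 11.3404 17.9574]
P' = Q + AᵀP(A−BK) = [10.5266 10.8404; 10.8404 18.2074]
tr(P') = 28.7340


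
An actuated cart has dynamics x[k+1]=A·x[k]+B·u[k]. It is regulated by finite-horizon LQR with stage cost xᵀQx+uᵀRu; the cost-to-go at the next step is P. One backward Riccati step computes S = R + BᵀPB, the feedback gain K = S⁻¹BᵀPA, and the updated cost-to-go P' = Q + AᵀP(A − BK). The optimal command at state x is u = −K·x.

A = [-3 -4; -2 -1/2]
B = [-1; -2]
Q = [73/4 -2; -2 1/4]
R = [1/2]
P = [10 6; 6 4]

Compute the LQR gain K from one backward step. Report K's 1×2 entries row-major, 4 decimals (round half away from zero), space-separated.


BᵀP = [-22.0000 -14.0000]
S = R + BᵀPB = [1/2] + [50.0000] = [50.5000]
BᵀPA = [94.0000 95.0000]
K = S⁻¹·BᵀPA = [1.8614 1.8812]
A−BK = [-1.1386 -2.1188; 1.7228 3.2624]
AᵀP(A−BK) = [3.0297 4.1683; 4.1683 6.2871]
P' = Q + AᵀP(A−BK) = [21.2797 2.1683; 2.1683 6.5371]
tr(P') = 27.8168

1.8614 1.8812


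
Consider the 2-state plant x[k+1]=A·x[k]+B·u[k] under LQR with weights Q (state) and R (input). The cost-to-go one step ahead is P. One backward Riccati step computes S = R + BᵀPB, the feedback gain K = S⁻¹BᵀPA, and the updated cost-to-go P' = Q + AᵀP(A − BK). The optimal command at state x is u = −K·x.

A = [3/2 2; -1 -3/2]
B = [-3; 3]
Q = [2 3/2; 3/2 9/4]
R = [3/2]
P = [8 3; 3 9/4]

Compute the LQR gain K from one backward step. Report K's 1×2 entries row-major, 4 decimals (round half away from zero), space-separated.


-0.5094 -0.6698

BᵀP = [-15.0000 -2.2500]
S = R + BᵀPB = [3/2] + [38.2500] = [39.7500]
BᵀPA = [-20.2500 -26.6250]
K = S⁻¹·BᵀPA = [-0.5094 -0.6698]
A−BK = [-0.0283 -0.0094; 0.5283 0.5094]
AᵀP(A−BK) = [0.9340 1.0613; 1.0613 1.2288]
P' = Q + AᵀP(A−BK) = [2.9340 2.5613; 2.5613 3.4788]
tr(P') = 6.4127


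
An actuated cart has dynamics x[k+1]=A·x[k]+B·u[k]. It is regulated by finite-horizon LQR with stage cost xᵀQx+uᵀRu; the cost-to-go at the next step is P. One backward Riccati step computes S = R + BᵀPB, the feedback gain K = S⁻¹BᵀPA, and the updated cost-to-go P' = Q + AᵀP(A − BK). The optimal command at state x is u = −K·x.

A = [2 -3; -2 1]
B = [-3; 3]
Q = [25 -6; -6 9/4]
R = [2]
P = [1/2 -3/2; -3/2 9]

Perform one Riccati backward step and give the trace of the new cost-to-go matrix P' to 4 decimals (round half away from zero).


BᵀP = [-6.0000 31.5000]
S = R + BᵀPB = [2] + [112.5000] = [114.5000]
BᵀPA = [-75.0000 49.5000]
K = S⁻¹·BᵀPA = [-0.6550 0.4323]
A−BK = [0.0349 -1.7031; -0.0349 -0.2969]
AᵀP(A−BK) = [0.8734 -0.5764; -0.5764 1.1004]
P' = Q + AᵀP(A−BK) = [25.8734 -6.5764; -6.5764 3.3504]
tr(P') = 29.2238

29.2238


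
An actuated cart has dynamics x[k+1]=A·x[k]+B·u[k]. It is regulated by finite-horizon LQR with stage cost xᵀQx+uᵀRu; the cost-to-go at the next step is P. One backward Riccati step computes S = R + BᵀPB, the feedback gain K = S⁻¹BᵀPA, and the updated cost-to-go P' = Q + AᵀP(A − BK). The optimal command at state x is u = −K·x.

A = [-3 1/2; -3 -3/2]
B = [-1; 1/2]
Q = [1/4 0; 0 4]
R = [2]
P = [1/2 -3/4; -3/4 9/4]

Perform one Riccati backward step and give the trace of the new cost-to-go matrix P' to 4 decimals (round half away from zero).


BᵀP = [-0.8750 1.8750]
S = R + BᵀPB = [2] + [1.8125] = [3.8125]
BᵀPA = [-3.0000 -3.2500]
K = S⁻¹·BᵀPA = [-0.7869 -0.8525]
A−BK = [-3.7869 -0.3525; -2.6066 -1.0738]
AᵀP(A−BK) = [8.8893 4.5676; 4.5676 3.5420]
P' = Q + AᵀP(A−BK) = [9.1393 4.5676; 4.5676 7.5420]
tr(P') = 16.6814

16.6814


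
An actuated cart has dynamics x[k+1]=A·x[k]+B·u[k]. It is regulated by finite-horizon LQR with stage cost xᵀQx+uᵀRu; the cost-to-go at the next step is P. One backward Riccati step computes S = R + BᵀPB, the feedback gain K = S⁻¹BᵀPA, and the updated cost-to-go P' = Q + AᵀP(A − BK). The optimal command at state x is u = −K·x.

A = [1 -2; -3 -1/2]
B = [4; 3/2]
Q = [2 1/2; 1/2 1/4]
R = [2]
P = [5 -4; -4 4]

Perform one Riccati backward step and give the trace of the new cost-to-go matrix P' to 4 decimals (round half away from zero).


BᵀP = [14.0000 -10.0000]
S = R + BᵀPB = [2] + [41.0000] = [43.0000]
BᵀPA = [44.0000 -23.0000]
K = S⁻¹·BᵀPA = [1.0233 -0.5349]
A−BK = [-3.0930 0.1395; -4.5349 0.3023]
AᵀP(A−BK) = [19.9767 -2.4651; -2.4651 0.6977]
P' = Q + AᵀP(A−BK) = [21.9767 -1.9651; -1.9651 0.9477]
tr(P') = 22.9244

22.9244


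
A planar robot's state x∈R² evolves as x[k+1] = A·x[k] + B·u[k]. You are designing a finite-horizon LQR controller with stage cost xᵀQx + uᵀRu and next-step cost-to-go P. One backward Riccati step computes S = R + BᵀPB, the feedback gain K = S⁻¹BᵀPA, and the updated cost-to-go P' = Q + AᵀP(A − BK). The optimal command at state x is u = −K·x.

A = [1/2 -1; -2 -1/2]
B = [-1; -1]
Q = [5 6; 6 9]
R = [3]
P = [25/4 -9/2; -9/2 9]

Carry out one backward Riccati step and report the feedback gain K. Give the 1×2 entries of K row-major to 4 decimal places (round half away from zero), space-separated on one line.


0.8784 0.4324

BᵀP = [-1.7500 -4.5000]
S = R + BᵀPB = [3] + [6.2500] = [9.2500]
BᵀPA = [8.1250 4.0000]
K = S⁻¹·BᵀPA = [0.8784 0.4324]
A−BK = [1.3784 -0.5676; -1.1216 -0.0676]
AᵀP(A−BK) = [39.4257 -5.5135; -5.5135 2.2703]
P' = Q + AᵀP(A−BK) = [44.4257 0.4865; 0.4865 11.2703]
tr(P') = 55.6959


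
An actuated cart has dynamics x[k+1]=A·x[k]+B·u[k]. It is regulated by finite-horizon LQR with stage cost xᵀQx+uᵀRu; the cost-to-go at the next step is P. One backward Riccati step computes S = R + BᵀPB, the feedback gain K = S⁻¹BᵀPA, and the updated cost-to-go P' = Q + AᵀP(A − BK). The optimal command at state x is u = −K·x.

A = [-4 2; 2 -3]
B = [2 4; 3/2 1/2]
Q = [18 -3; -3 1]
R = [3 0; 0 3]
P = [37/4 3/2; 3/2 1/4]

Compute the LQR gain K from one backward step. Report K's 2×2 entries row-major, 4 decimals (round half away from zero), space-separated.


-0.3684 0.1471 -0.6848 0.2844

BᵀP = [20.7500 3.3750; 37.7500 6.1250]
S = R + BᵀPB = [3 0; 0 3] + [46.5625 84.6875; 84.6875 154.0625] = [49.5625 84.6875; 84.6875 157.0625]
BᵀPA = [-76.2500 31.3750; -138.7500 57.1250]
K = S⁻¹·BᵀPA = [-0.3684 0.1471; -0.6848 0.2844]
A−BK = [-0.5241 0.5682; 2.8950 -3.3628]
AᵀP(A−BK) = [1.8982 -0.8242; -0.8242 0.3888]
P' = Q + AᵀP(A−BK) = [19.8982 -3.8242; -3.8242 1.3888]
tr(P') = 21.2870


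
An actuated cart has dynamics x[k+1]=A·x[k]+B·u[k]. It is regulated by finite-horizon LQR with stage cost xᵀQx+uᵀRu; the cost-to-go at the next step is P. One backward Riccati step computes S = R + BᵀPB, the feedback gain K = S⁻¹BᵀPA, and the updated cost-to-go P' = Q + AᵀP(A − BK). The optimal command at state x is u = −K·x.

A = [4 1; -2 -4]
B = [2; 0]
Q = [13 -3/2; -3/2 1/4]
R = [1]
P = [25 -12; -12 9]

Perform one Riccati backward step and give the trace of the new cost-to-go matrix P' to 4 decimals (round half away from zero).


86.2500

BᵀP = [50.0000 -24.0000]
S = R + BᵀPB = [1] + [100.0000] = [101.0000]
BᵀPA = [248.0000 146.0000]
K = S⁻¹·BᵀPA = [2.4554 1.4455]
A−BK = [-0.9109 -1.8911; -2.0000 -4.0000]
AᵀP(A−BK) = [19.0495 29.5050; 29.5050 53.9505]
P' = Q + AᵀP(A−BK) = [32.0495 28.0050; 28.0050 54.2005]
tr(P') = 86.2500


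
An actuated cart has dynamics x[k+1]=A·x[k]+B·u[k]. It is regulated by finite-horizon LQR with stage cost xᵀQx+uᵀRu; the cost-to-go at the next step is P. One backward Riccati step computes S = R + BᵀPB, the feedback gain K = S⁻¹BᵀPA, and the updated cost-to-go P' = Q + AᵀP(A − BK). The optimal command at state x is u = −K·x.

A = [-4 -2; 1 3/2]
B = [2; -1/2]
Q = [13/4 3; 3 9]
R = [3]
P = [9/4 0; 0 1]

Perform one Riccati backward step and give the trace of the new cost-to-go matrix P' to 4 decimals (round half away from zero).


BᵀP = [4.5000 -0.5000]
S = R + BᵀPB = [3] + [9.2500] = [12.2500]
BᵀPA = [-18.5000 -9.7500]
K = S⁻¹·BᵀPA = [-1.5102 -0.7959]
A−BK = [-0.9796 -0.4082; 0.2449 1.1020]
AᵀP(A−BK) = [9.0612 4.7755; 4.7755 3.4898]
P' = Q + AᵀP(A−BK) = [12.3112 7.7755; 7.7755 12.4898]
tr(P') = 24.8010

24.8010


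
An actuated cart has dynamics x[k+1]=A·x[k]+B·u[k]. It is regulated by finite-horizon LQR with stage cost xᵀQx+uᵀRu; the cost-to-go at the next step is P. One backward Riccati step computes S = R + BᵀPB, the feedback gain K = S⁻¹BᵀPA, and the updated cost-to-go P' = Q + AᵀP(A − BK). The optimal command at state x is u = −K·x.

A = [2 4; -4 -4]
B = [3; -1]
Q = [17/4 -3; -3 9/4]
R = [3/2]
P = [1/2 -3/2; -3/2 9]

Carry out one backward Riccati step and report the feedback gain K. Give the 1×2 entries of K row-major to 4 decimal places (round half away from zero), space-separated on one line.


2.5000 2.7500

BᵀP = [3.0000 -13.5000]
S = R + BᵀPB = [3/2] + [22.5000] = [24.0000]
BᵀPA = [60.0000 66.0000]
K = S⁻¹·BᵀPA = [2.5000 2.7500]
A−BK = [-5.5000 -4.2500; -1.5000 -1.2500]
AᵀP(A−BK) = [20.0000 19.0000; 19.0000 18.5000]
P' = Q + AᵀP(A−BK) = [24.2500 16.0000; 16.0000 20.7500]
tr(P') = 45.0000


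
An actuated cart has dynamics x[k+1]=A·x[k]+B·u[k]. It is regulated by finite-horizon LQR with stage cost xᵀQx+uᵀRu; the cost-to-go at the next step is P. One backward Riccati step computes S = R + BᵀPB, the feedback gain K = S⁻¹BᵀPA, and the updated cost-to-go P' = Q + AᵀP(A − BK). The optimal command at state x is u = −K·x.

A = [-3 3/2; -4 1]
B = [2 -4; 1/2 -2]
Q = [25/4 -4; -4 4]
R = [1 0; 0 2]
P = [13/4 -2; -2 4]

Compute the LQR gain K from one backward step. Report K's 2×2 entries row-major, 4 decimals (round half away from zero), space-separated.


BᵀP = [5.5000 -2.0000; -9.0000 0.0000]
S = R + BᵀPB = [1 0; 0 2] + [10.0000 -18.0000; -18.0000 36.0000] = [11.0000 -18.0000; -18.0000 38.0000]
BᵀPA = [-8.5000 6.2500; 27.0000 -13.5000]
K = S⁻¹·BᵀPA = [1.7340 -0.0585; 1.5319 -0.3830]
A−BK = [-0.3404 0.0851; -1.8032 0.2633]
AᵀP(A−BK) = [18.6277 -2.7819; -2.7819 0.5080]
P' = Q + AᵀP(A−BK) = [24.8777 -6.7819; -6.7819 4.5080]
tr(P') = 29.3856

1.7340 -0.0585 1.5319 -0.3830


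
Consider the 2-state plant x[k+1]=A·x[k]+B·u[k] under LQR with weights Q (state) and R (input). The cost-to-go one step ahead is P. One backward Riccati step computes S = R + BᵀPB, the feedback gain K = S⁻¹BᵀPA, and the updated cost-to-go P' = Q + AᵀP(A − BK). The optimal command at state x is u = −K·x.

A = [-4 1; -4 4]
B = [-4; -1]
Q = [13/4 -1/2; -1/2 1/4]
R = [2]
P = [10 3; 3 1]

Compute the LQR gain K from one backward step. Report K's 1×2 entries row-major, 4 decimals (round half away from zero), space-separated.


1.1979 -0.5080

BᵀP = [-43.0000 -13.0000]
S = R + BᵀPB = [2] + [185.0000] = [187.0000]
BᵀPA = [224.0000 -95.0000]
K = S⁻¹·BᵀPA = [1.1979 -0.5080]
A−BK = [0.7914 -1.0321; -2.8021 3.4920]
AᵀP(A−BK) = [3.6791 -2.2032; -2.2032 1.7380]
P' = Q + AᵀP(A−BK) = [6.9291 -2.7032; -2.7032 1.9880]
tr(P') = 8.9171
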